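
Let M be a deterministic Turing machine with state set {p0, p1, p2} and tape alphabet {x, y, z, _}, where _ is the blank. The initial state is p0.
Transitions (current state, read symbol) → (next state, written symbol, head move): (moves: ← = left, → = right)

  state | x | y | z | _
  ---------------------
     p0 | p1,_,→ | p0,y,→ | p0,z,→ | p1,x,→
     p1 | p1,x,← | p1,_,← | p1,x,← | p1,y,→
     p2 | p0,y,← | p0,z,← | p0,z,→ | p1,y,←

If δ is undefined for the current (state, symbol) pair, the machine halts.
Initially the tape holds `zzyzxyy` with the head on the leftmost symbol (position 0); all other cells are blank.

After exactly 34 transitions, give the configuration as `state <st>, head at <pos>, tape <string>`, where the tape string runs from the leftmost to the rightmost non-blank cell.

state=p0 head=0 tape=____[z]zyzxyy   (p0,z)→(p0,z,→)
state=p0 head=1 tape=____z[z]yzxyy   (p0,z)→(p0,z,→)
state=p0 head=2 tape=____zz[y]zxyy   (p0,y)→(p0,y,→)
state=p0 head=3 tape=____zzy[z]xyy   (p0,z)→(p0,z,→)
state=p0 head=4 tape=____zzyz[x]yy   (p0,x)→(p1,_,→)
state=p1 head=5 tape=____zzyz_[y]y   (p1,y)→(p1,_,←)
state=p1 head=4 tape=____zzyz[_]_y   (p1,_)→(p1,y,→)
state=p1 head=5 tape=____zzyzy[_]y   (p1,_)→(p1,y,→)
state=p1 head=6 tape=____zzyzyy[y]   (p1,y)→(p1,_,←)
state=p1 head=5 tape=____zzyzy[y]_   (p1,y)→(p1,_,←)
state=p1 head=4 tape=____zzyz[y]__   (p1,y)→(p1,_,←)
state=p1 head=3 tape=____zzy[z]___   (p1,z)→(p1,x,←)
state=p1 head=2 tape=____zz[y]x___   (p1,y)→(p1,_,←)
state=p1 head=1 tape=____z[z]_x___   (p1,z)→(p1,x,←)
state=p1 head=0 tape=____[z]x_x___   (p1,z)→(p1,x,←)
state=p1 head=-1 tape=___[_]xx_x___   (p1,_)→(p1,y,→)
state=p1 head=0 tape=___y[x]x_x___   (p1,x)→(p1,x,←)
state=p1 head=-1 tape=___[y]xx_x___   (p1,y)→(p1,_,←)
state=p1 head=-2 tape=__[_]_xx_x___   (p1,_)→(p1,y,→)
state=p1 head=-1 tape=__y[_]xx_x___   (p1,_)→(p1,y,→)
state=p1 head=0 tape=__yy[x]x_x___   (p1,x)→(p1,x,←)
state=p1 head=-1 tape=__y[y]xx_x___   (p1,y)→(p1,_,←)
state=p1 head=-2 tape=__[y]_xx_x___   (p1,y)→(p1,_,←)
state=p1 head=-3 tape=_[_]__xx_x___   (p1,_)→(p1,y,→)
state=p1 head=-2 tape=_y[_]_xx_x___   (p1,_)→(p1,y,→)
state=p1 head=-1 tape=_yy[_]xx_x___   (p1,_)→(p1,y,→)
state=p1 head=0 tape=_yyy[x]x_x___   (p1,x)→(p1,x,←)
state=p1 head=-1 tape=_yy[y]xx_x___   (p1,y)→(p1,_,←)
state=p1 head=-2 tape=_y[y]_xx_x___   (p1,y)→(p1,_,←)
state=p1 head=-3 tape=_[y]__xx_x___   (p1,y)→(p1,_,←)
state=p1 head=-4 tape=[_]___xx_x___   (p1,_)→(p1,y,→)
state=p1 head=-3 tape=y[_]__xx_x___   (p1,_)→(p1,y,→)
state=p1 head=-2 tape=yy[_]_xx_x___   (p1,_)→(p1,y,→)
state=p1 head=-1 tape=yyy[_]xx_x___   (p1,_)→(p1,y,→)
state=p1 head=0 tape=yyyy[x]x_x___
After 34 steps: state p1, head at 0, tape yyyyxx_x.

state p1, head at 0, tape yyyyxx_x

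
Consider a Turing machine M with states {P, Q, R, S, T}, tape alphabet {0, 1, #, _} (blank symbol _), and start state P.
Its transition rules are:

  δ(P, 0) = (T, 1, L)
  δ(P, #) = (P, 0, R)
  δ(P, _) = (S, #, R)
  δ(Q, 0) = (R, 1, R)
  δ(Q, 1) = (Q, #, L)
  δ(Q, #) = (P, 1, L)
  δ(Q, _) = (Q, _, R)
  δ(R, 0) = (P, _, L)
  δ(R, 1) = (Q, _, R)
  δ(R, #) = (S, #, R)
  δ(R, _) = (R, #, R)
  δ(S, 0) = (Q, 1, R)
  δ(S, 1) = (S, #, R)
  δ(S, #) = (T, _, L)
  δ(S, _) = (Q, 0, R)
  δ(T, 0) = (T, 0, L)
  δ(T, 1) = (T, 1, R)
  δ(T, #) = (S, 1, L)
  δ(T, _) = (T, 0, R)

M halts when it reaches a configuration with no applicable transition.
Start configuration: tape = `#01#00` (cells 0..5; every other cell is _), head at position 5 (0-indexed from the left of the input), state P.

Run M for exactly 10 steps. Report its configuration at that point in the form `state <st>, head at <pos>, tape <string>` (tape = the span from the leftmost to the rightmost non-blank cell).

P | #01#0[0]   read 0 → write 1, move L, go to T
T | #01#[0]1   read 0 → write 0, move L, go to T
T | #01[#]01   read # → write 1, move L, go to S
S | #0[1]101   read 1 → write #, move R, go to S
S | #0#[1]01   read 1 → write #, move R, go to S
S | #0##[0]1   read 0 → write 1, move R, go to Q
Q | #0##1[1]   read 1 → write #, move L, go to Q
Q | #0##[1]#   read 1 → write #, move L, go to Q
Q | #0#[#]##   read # → write 1, move L, go to P
P | #0[#]1##   read # → write 0, move R, go to P
P | #00[1]##
After 10 steps: state P, head at 3, tape #001##.

state P, head at 3, tape #001##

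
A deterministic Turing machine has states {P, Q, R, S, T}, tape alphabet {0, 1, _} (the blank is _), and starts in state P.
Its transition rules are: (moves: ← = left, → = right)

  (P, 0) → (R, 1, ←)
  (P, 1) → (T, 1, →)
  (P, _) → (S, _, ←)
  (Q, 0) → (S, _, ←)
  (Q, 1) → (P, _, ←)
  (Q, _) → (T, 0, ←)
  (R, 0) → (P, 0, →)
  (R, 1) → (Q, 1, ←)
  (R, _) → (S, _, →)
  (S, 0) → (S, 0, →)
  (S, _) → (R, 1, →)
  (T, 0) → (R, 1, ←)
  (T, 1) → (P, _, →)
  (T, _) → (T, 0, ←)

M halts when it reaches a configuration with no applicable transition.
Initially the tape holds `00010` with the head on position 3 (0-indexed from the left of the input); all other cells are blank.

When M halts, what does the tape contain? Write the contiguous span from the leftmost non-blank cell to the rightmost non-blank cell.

P | 000[1]0   read 1 → write 1, move →, go to T
T | 0001[0]   read 0 → write 1, move ←, go to R
R | 000[1]1   read 1 → write 1, move ←, go to Q
Q | 00[0]11   read 0 → write _, move ←, go to S
S | 0[0]_11   read 0 → write 0, move →, go to S
S | 00[_]11   read _ → write 1, move →, go to R
R | 001[1]1   read 1 → write 1, move ←, go to Q
Q | 00[1]11   read 1 → write _, move ←, go to P
P | 0[0]_11   read 0 → write 1, move ←, go to R
R | [0]1_11   read 0 → write 0, move →, go to P
P | 0[1]_11   read 1 → write 1, move →, go to T
T | 01[_]11   read _ → write 0, move ←, go to T
T | 0[1]011   read 1 → write _, move →, go to P
P | 0_[0]11   read 0 → write 1, move ←, go to R
R | 0[_]111   read _ → write _, move →, go to S
S | 0_[1]11
The non-blank tape span at halt is 0_111.

0_111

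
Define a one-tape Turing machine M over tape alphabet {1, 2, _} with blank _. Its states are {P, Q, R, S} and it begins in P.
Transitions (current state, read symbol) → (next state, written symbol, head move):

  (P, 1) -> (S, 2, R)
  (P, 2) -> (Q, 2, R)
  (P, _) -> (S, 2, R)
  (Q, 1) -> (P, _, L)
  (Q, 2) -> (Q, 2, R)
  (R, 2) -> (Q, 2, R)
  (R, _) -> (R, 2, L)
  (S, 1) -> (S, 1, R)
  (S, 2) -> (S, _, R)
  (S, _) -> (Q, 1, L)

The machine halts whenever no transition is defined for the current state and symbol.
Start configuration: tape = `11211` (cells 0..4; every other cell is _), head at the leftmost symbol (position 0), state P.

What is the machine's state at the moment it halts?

P | [1]1211_   read 1 → write 2, move R, go to S
S | 2[1]211_   read 1 → write 1, move R, go to S
S | 21[2]11_   read 2 → write _, move R, go to S
S | 21_[1]1_   read 1 → write 1, move R, go to S
S | 21_1[1]_   read 1 → write 1, move R, go to S
S | 21_11[_]   read _ → write 1, move L, go to Q
Q | 21_1[1]1   read 1 → write _, move L, go to P
P | 21_[1]_1   read 1 → write 2, move R, go to S
S | 21_2[_]1   read _ → write 1, move L, go to Q
Q | 21_[2]11   read 2 → write 2, move R, go to Q
Q | 21_2[1]1   read 1 → write _, move L, go to P
P | 21_[2]_1   read 2 → write 2, move R, go to Q
Q | 21_2[_]1
No transition is defined for (Q, _); M halts in state Q.

Q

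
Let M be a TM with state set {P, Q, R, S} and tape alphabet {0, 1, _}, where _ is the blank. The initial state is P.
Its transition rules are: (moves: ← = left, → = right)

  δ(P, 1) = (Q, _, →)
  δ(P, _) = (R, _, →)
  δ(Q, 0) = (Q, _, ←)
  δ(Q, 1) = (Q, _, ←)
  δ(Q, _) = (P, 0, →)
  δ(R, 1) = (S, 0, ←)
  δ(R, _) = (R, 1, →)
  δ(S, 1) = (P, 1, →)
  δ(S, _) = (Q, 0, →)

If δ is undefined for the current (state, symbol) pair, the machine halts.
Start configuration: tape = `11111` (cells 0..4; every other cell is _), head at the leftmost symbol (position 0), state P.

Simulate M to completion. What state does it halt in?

P

P | _[1]1111   read 1 → write _, move →, go to Q
Q | __[1]111   read 1 → write _, move ←, go to Q
Q | _[_]_111   read _ → write 0, move →, go to P
P | _0[_]111   read _ → write _, move →, go to R
R | _0_[1]11   read 1 → write 0, move ←, go to S
S | _0[_]011   read _ → write 0, move →, go to Q
Q | _00[0]11   read 0 → write _, move ←, go to Q
Q | _0[0]_11   read 0 → write _, move ←, go to Q
Q | _[0]__11   read 0 → write _, move ←, go to Q
Q | [_]___11   read _ → write 0, move →, go to P
P | 0[_]__11   read _ → write _, move →, go to R
R | 0_[_]_11   read _ → write 1, move →, go to R
R | 0_1[_]11   read _ → write 1, move →, go to R
R | 0_11[1]1   read 1 → write 0, move ←, go to S
S | 0_1[1]01   read 1 → write 1, move →, go to P
P | 0_11[0]1
No transition is defined for (P, 0); M halts in state P.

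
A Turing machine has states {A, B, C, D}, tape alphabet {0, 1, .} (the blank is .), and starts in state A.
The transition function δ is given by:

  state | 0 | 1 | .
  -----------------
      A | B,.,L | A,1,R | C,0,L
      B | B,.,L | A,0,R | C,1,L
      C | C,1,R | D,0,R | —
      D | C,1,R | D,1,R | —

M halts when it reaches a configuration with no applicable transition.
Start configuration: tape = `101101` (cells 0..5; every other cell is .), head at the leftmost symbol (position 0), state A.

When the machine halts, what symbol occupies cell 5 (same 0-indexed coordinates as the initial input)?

0

A | [1]01101.   read 1 → write 1, move R, go to A
A | 1[0]1101.   read 0 → write ., move L, go to B
B | [1].1101.   read 1 → write 0, move R, go to A
A | 0[.]1101.   read . → write 0, move L, go to C
C | [0]01101.   read 0 → write 1, move R, go to C
C | 1[0]1101.   read 0 → write 1, move R, go to C
C | 11[1]101.   read 1 → write 0, move R, go to D
D | 110[1]01.   read 1 → write 1, move R, go to D
D | 1101[0]1.   read 0 → write 1, move R, go to C
C | 11011[1].   read 1 → write 0, move R, go to D
D | 110110[.]
Cell 5 holds 0 when M halts.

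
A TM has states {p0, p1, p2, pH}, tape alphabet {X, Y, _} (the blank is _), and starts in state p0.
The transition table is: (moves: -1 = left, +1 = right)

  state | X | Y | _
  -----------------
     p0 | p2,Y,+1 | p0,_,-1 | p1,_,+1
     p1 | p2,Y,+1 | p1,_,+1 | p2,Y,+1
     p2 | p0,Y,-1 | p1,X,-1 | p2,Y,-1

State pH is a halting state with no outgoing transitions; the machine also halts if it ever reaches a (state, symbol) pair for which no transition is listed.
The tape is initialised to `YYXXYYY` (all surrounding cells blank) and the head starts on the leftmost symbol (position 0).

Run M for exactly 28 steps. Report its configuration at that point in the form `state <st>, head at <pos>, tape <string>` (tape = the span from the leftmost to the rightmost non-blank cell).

state=p0 head=0 tape=_[Y]YXXYYY   (p0,Y)→(p0,_,-1)
state=p0 head=-1 tape=[_]_YXXYYY   (p0,_)→(p1,_,+1)
state=p1 head=0 tape=_[_]YXXYYY   (p1,_)→(p2,Y,+1)
state=p2 head=1 tape=_Y[Y]XXYYY   (p2,Y)→(p1,X,-1)
state=p1 head=0 tape=_[Y]XXXYYY   (p1,Y)→(p1,_,+1)
state=p1 head=1 tape=__[X]XXYYY   (p1,X)→(p2,Y,+1)
state=p2 head=2 tape=__Y[X]XYYY   (p2,X)→(p0,Y,-1)
state=p0 head=1 tape=__[Y]YXYYY   (p0,Y)→(p0,_,-1)
state=p0 head=0 tape=_[_]_YXYYY   (p0,_)→(p1,_,+1)
state=p1 head=1 tape=__[_]YXYYY   (p1,_)→(p2,Y,+1)
state=p2 head=2 tape=__Y[Y]XYYY   (p2,Y)→(p1,X,-1)
state=p1 head=1 tape=__[Y]XXYYY   (p1,Y)→(p1,_,+1)
state=p1 head=2 tape=___[X]XYYY   (p1,X)→(p2,Y,+1)
state=p2 head=3 tape=___Y[X]YYY   (p2,X)→(p0,Y,-1)
state=p0 head=2 tape=___[Y]YYYY   (p0,Y)→(p0,_,-1)
state=p0 head=1 tape=__[_]_YYYY   (p0,_)→(p1,_,+1)
state=p1 head=2 tape=___[_]YYYY   (p1,_)→(p2,Y,+1)
state=p2 head=3 tape=___Y[Y]YYY   (p2,Y)→(p1,X,-1)
state=p1 head=2 tape=___[Y]XYYY   (p1,Y)→(p1,_,+1)
state=p1 head=3 tape=____[X]YYY   (p1,X)→(p2,Y,+1)
state=p2 head=4 tape=____Y[Y]YY   (p2,Y)→(p1,X,-1)
state=p1 head=3 tape=____[Y]XYY   (p1,Y)→(p1,_,+1)
state=p1 head=4 tape=_____[X]YY   (p1,X)→(p2,Y,+1)
state=p2 head=5 tape=_____Y[Y]Y   (p2,Y)→(p1,X,-1)
state=p1 head=4 tape=_____[Y]XY   (p1,Y)→(p1,_,+1)
state=p1 head=5 tape=______[X]Y   (p1,X)→(p2,Y,+1)
state=p2 head=6 tape=______Y[Y]   (p2,Y)→(p1,X,-1)
state=p1 head=5 tape=______[Y]X   (p1,Y)→(p1,_,+1)
state=p1 head=6 tape=_______[X]
After 28 steps: state p1, head at 6, tape X.

state p1, head at 6, tape X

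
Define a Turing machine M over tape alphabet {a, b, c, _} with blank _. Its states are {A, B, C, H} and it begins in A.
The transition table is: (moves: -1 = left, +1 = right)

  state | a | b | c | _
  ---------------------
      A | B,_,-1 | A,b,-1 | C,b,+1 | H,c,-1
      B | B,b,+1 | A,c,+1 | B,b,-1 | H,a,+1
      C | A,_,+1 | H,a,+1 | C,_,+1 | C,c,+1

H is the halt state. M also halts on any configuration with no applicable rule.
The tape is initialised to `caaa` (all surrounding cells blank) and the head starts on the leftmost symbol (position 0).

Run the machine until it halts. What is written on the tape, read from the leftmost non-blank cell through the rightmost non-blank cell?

state=A head=0 tape=[c]aaa   (A,c)→(C,b,+1)
state=C head=1 tape=b[a]aa   (C,a)→(A,_,+1)
state=A head=2 tape=b_[a]a   (A,a)→(B,_,-1)
state=B head=1 tape=b[_]_a   (B,_)→(H,a,+1)
state=H head=2 tape=ba[_]a
The non-blank tape span at halt is ba_a.

ba_a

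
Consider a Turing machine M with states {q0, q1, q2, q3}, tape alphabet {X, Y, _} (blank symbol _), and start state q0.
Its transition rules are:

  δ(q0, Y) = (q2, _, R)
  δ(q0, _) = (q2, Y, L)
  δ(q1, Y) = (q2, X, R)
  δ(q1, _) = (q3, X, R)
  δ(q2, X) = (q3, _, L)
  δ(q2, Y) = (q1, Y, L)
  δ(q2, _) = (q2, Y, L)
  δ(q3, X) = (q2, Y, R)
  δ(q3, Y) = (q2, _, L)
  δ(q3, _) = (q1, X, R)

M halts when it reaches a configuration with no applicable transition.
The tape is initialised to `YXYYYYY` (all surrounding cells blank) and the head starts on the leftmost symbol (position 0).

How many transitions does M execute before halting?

state=q0 head=0 tape=__[Y]XYYYYY   (q0,Y)→(q2,_,R)
state=q2 head=1 tape=___[X]YYYYY   (q2,X)→(q3,_,L)
state=q3 head=0 tape=__[_]_YYYYY   (q3,_)→(q1,X,R)
state=q1 head=1 tape=__X[_]YYYYY   (q1,_)→(q3,X,R)
state=q3 head=2 tape=__XX[Y]YYYY   (q3,Y)→(q2,_,L)
state=q2 head=1 tape=__X[X]_YYYY   (q2,X)→(q3,_,L)
state=q3 head=0 tape=__[X]__YYYY   (q3,X)→(q2,Y,R)
state=q2 head=1 tape=__Y[_]_YYYY   (q2,_)→(q2,Y,L)
state=q2 head=0 tape=__[Y]Y_YYYY   (q2,Y)→(q1,Y,L)
state=q1 head=-1 tape=_[_]YY_YYYY   (q1,_)→(q3,X,R)
state=q3 head=0 tape=_X[Y]Y_YYYY   (q3,Y)→(q2,_,L)
state=q2 head=-1 tape=_[X]_Y_YYYY   (q2,X)→(q3,_,L)
state=q3 head=-2 tape=[_]__Y_YYYY   (q3,_)→(q1,X,R)
state=q1 head=-1 tape=X[_]_Y_YYYY   (q1,_)→(q3,X,R)
state=q3 head=0 tape=XX[_]Y_YYYY   (q3,_)→(q1,X,R)
state=q1 head=1 tape=XXX[Y]_YYYY   (q1,Y)→(q2,X,R)
state=q2 head=2 tape=XXXX[_]YYYY   (q2,_)→(q2,Y,L)
state=q2 head=1 tape=XXX[X]YYYYY   (q2,X)→(q3,_,L)
state=q3 head=0 tape=XX[X]_YYYYY   (q3,X)→(q2,Y,R)
state=q2 head=1 tape=XXY[_]YYYYY   (q2,_)→(q2,Y,L)
state=q2 head=0 tape=XX[Y]YYYYYY   (q2,Y)→(q1,Y,L)
state=q1 head=-1 tape=X[X]YYYYYYY
M halts after 21 transitions.

21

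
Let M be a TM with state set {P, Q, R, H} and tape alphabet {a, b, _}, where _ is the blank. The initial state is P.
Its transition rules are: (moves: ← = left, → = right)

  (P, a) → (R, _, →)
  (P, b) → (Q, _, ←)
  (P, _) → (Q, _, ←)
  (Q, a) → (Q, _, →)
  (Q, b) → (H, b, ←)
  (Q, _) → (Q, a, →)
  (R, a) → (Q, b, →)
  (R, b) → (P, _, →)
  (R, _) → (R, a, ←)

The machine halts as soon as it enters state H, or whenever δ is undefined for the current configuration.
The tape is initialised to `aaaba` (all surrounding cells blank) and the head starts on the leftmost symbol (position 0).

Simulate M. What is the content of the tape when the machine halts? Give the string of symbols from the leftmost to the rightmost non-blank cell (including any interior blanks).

state=P head=0 tape=[a]aaba   (P,a)→(R,_,→)
state=R head=1 tape=_[a]aba   (R,a)→(Q,b,→)
state=Q head=2 tape=_b[a]ba   (Q,a)→(Q,_,→)
state=Q head=3 tape=_b_[b]a   (Q,b)→(H,b,←)
state=H head=2 tape=_b[_]ba
The non-blank tape span at halt is b_ba.

b_ba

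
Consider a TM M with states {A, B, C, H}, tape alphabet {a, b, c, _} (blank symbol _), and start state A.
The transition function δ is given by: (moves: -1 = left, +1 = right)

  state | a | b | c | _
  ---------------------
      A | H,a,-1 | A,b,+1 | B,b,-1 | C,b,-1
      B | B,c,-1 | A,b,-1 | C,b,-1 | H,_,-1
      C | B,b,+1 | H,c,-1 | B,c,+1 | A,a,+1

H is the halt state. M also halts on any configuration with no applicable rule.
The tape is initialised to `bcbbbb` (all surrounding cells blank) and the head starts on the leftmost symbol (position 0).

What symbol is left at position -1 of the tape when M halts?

b

state=A head=0 tape=__[b]cbbbb_   (A,b)→(A,b,+1)
state=A head=1 tape=__b[c]bbbb_   (A,c)→(B,b,-1)
state=B head=0 tape=__[b]bbbbb_   (B,b)→(A,b,-1)
state=A head=-1 tape=_[_]bbbbbb_   (A,_)→(C,b,-1)
state=C head=-2 tape=[_]bbbbbbb_   (C,_)→(A,a,+1)
state=A head=-1 tape=a[b]bbbbbb_   (A,b)→(A,b,+1)
state=A head=0 tape=ab[b]bbbbb_   (A,b)→(A,b,+1)
state=A head=1 tape=abb[b]bbbb_   (A,b)→(A,b,+1)
state=A head=2 tape=abbb[b]bbb_   (A,b)→(A,b,+1)
state=A head=3 tape=abbbb[b]bb_   (A,b)→(A,b,+1)
state=A head=4 tape=abbbbb[b]b_   (A,b)→(A,b,+1)
state=A head=5 tape=abbbbbb[b]_   (A,b)→(A,b,+1)
state=A head=6 tape=abbbbbbb[_]   (A,_)→(C,b,-1)
state=C head=5 tape=abbbbbb[b]b   (C,b)→(H,c,-1)
state=H head=4 tape=abbbbb[b]cb
Cell -1 holds b when M halts.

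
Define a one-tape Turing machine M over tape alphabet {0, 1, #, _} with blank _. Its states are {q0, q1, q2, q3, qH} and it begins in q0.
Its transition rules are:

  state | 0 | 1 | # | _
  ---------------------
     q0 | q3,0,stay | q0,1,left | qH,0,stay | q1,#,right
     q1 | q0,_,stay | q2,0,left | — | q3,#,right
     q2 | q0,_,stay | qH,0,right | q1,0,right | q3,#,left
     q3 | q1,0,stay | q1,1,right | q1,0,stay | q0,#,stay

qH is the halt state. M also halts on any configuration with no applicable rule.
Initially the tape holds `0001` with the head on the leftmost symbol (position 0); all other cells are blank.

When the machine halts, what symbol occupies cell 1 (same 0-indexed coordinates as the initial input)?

state=q0 head=0 tape=[0]001__   (q0,0)→(q3,0,stay)
state=q3 head=0 tape=[0]001__   (q3,0)→(q1,0,stay)
state=q1 head=0 tape=[0]001__   (q1,0)→(q0,_,stay)
state=q0 head=0 tape=[_]001__   (q0,_)→(q1,#,right)
state=q1 head=1 tape=#[0]01__   (q1,0)→(q0,_,stay)
state=q0 head=1 tape=#[_]01__   (q0,_)→(q1,#,right)
state=q1 head=2 tape=##[0]1__   (q1,0)→(q0,_,stay)
state=q0 head=2 tape=##[_]1__   (q0,_)→(q1,#,right)
state=q1 head=3 tape=###[1]__   (q1,1)→(q2,0,left)
state=q2 head=2 tape=##[#]0__   (q2,#)→(q1,0,right)
state=q1 head=3 tape=##0[0]__   (q1,0)→(q0,_,stay)
state=q0 head=3 tape=##0[_]__   (q0,_)→(q1,#,right)
state=q1 head=4 tape=##0#[_]_   (q1,_)→(q3,#,right)
state=q3 head=5 tape=##0##[_]   (q3,_)→(q0,#,stay)
state=q0 head=5 tape=##0##[#]   (q0,#)→(qH,0,stay)
state=qH head=5 tape=##0##[0]
Cell 1 holds # when M halts.

#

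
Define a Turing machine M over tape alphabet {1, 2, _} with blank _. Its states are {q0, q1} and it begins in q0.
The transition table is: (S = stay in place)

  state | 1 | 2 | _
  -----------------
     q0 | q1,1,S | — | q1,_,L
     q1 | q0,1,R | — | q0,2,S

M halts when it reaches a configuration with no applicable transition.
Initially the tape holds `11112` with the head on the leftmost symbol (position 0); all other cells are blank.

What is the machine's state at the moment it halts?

q0

q0 | [1]1112   read 1 → write 1, move S, go to q1
q1 | [1]1112   read 1 → write 1, move R, go to q0
q0 | 1[1]112   read 1 → write 1, move S, go to q1
q1 | 1[1]112   read 1 → write 1, move R, go to q0
q0 | 11[1]12   read 1 → write 1, move S, go to q1
q1 | 11[1]12   read 1 → write 1, move R, go to q0
q0 | 111[1]2   read 1 → write 1, move S, go to q1
q1 | 111[1]2   read 1 → write 1, move R, go to q0
q0 | 1111[2]
No transition is defined for (q0, 2); M halts in state q0.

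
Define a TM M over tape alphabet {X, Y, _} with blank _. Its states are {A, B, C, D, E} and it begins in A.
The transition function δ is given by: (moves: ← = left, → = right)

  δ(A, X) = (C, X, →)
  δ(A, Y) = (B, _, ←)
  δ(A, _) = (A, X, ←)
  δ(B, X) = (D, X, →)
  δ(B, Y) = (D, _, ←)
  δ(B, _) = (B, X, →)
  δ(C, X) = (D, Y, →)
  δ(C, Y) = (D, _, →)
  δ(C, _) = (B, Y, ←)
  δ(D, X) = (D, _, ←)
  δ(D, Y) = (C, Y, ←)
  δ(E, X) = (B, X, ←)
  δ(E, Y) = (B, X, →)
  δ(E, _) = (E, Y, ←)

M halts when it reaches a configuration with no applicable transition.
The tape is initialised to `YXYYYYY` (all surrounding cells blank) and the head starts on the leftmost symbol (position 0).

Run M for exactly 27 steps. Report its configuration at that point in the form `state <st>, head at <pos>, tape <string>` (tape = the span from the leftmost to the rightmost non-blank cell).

state=A head=0 tape=___[Y]XYYYYY   (A,Y)→(B,_,←)
state=B head=-1 tape=__[_]_XYYYYY   (B,_)→(B,X,→)
state=B head=0 tape=__X[_]XYYYYY   (B,_)→(B,X,→)
state=B head=1 tape=__XX[X]YYYYY   (B,X)→(D,X,→)
state=D head=2 tape=__XXX[Y]YYYY   (D,Y)→(C,Y,←)
state=C head=1 tape=__XX[X]YYYYY   (C,X)→(D,Y,→)
state=D head=2 tape=__XXY[Y]YYYY   (D,Y)→(C,Y,←)
state=C head=1 tape=__XX[Y]YYYYY   (C,Y)→(D,_,→)
state=D head=2 tape=__XX_[Y]YYYY   (D,Y)→(C,Y,←)
state=C head=1 tape=__XX[_]YYYYY   (C,_)→(B,Y,←)
state=B head=0 tape=__X[X]YYYYYY   (B,X)→(D,X,→)
state=D head=1 tape=__XX[Y]YYYYY   (D,Y)→(C,Y,←)
state=C head=0 tape=__X[X]YYYYYY   (C,X)→(D,Y,→)
state=D head=1 tape=__XY[Y]YYYYY   (D,Y)→(C,Y,←)
state=C head=0 tape=__X[Y]YYYYYY   (C,Y)→(D,_,→)
state=D head=1 tape=__X_[Y]YYYYY   (D,Y)→(C,Y,←)
state=C head=0 tape=__X[_]YYYYYY   (C,_)→(B,Y,←)
state=B head=-1 tape=__[X]YYYYYYY   (B,X)→(D,X,→)
state=D head=0 tape=__X[Y]YYYYYY   (D,Y)→(C,Y,←)
state=C head=-1 tape=__[X]YYYYYYY   (C,X)→(D,Y,→)
state=D head=0 tape=__Y[Y]YYYYYY   (D,Y)→(C,Y,←)
state=C head=-1 tape=__[Y]YYYYYYY   (C,Y)→(D,_,→)
state=D head=0 tape=___[Y]YYYYYY   (D,Y)→(C,Y,←)
state=C head=-1 tape=__[_]YYYYYYY   (C,_)→(B,Y,←)
state=B head=-2 tape=_[_]YYYYYYYY   (B,_)→(B,X,→)
state=B head=-1 tape=_X[Y]YYYYYYY   (B,Y)→(D,_,←)
state=D head=-2 tape=_[X]_YYYYYYY   (D,X)→(D,_,←)
state=D head=-3 tape=[_]__YYYYYYY
After 27 steps: state D, head at -3, tape YYYYYYY.

state D, head at -3, tape YYYYYYY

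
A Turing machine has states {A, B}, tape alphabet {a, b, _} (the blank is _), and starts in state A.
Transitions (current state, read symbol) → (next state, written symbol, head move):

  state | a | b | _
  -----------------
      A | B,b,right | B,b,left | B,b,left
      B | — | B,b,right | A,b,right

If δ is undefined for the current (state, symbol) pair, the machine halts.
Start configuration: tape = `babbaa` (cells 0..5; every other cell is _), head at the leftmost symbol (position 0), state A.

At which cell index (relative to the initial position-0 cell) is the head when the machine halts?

A | _[b]abbaa   read b → write b, move left, go to B
B | [_]babbaa   read _ → write b, move right, go to A
A | b[b]abbaa   read b → write b, move left, go to B
B | [b]babbaa   read b → write b, move right, go to B
B | b[b]abbaa   read b → write b, move right, go to B
B | bb[a]bbaa
At halt the head is at cell 1.

1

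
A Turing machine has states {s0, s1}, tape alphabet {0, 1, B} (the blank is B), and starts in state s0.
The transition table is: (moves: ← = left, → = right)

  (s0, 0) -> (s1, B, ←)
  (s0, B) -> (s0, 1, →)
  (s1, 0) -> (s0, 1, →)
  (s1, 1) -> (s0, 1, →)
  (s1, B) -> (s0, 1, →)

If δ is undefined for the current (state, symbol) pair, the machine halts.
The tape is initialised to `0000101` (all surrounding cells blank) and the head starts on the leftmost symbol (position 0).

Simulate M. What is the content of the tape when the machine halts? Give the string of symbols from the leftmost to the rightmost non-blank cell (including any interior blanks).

s0 | B[0]000101   read 0 → write B, move ←, go to s1
s1 | [B]B000101   read B → write 1, move →, go to s0
s0 | 1[B]000101   read B → write 1, move →, go to s0
s0 | 11[0]00101   read 0 → write B, move ←, go to s1
s1 | 1[1]B00101   read 1 → write 1, move →, go to s0
s0 | 11[B]00101   read B → write 1, move →, go to s0
s0 | 111[0]0101   read 0 → write B, move ←, go to s1
s1 | 11[1]B0101   read 1 → write 1, move →, go to s0
s0 | 111[B]0101   read B → write 1, move →, go to s0
s0 | 1111[0]101   read 0 → write B, move ←, go to s1
s1 | 111[1]B101   read 1 → write 1, move →, go to s0
s0 | 1111[B]101   read B → write 1, move →, go to s0
s0 | 11111[1]01
The non-blank tape span at halt is 11111101.

11111101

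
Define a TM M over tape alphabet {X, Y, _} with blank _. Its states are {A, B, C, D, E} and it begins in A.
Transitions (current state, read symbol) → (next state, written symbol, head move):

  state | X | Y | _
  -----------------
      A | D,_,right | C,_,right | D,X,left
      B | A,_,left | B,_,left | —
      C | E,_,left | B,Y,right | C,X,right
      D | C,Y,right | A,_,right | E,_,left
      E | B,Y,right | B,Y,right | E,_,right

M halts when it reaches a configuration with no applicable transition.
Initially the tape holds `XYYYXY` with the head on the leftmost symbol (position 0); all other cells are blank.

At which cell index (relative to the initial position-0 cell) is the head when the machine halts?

6

state=A head=0 tape=[X]YYYXY_   (A,X)→(D,_,right)
state=D head=1 tape=_[Y]YYXY_   (D,Y)→(A,_,right)
state=A head=2 tape=__[Y]YXY_   (A,Y)→(C,_,right)
state=C head=3 tape=___[Y]XY_   (C,Y)→(B,Y,right)
state=B head=4 tape=___Y[X]Y_   (B,X)→(A,_,left)
state=A head=3 tape=___[Y]_Y_   (A,Y)→(C,_,right)
state=C head=4 tape=____[_]Y_   (C,_)→(C,X,right)
state=C head=5 tape=____X[Y]_   (C,Y)→(B,Y,right)
state=B head=6 tape=____XY[_]
At halt the head is at cell 6.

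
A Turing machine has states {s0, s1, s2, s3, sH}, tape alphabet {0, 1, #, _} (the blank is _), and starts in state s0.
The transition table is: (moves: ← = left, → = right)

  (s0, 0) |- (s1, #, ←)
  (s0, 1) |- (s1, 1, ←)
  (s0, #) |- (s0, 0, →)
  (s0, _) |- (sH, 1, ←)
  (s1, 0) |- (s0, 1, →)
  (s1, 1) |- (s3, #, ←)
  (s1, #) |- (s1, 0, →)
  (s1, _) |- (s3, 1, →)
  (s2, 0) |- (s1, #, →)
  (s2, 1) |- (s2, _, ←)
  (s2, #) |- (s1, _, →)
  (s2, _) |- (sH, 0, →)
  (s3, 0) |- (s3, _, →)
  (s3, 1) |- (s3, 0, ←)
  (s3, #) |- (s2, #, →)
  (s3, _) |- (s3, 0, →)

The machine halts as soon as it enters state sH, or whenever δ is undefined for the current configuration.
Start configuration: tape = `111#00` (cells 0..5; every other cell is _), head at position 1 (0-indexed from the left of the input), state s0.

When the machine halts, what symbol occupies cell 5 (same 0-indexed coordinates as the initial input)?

s0 | _1[1]1#00_   read 1 → write 1, move ←, go to s1
s1 | _[1]11#00_   read 1 → write #, move ←, go to s3
s3 | [_]#11#00_   read _ → write 0, move →, go to s3
s3 | 0[#]11#00_   read # → write #, move →, go to s2
s2 | 0#[1]1#00_   read 1 → write _, move ←, go to s2
s2 | 0[#]_1#00_   read # → write _, move →, go to s1
s1 | 0_[_]1#00_   read _ → write 1, move →, go to s3
s3 | 0_1[1]#00_   read 1 → write 0, move ←, go to s3
s3 | 0_[1]0#00_   read 1 → write 0, move ←, go to s3
s3 | 0[_]00#00_   read _ → write 0, move →, go to s3
s3 | 00[0]0#00_   read 0 → write _, move →, go to s3
s3 | 00_[0]#00_   read 0 → write _, move →, go to s3
s3 | 00__[#]00_   read # → write #, move →, go to s2
s2 | 00__#[0]0_   read 0 → write #, move →, go to s1
s1 | 00__##[0]_   read 0 → write 1, move →, go to s0
s0 | 00__##1[_]   read _ → write 1, move ←, go to sH
sH | 00__##[1]1
Cell 5 holds 1 when M halts.

1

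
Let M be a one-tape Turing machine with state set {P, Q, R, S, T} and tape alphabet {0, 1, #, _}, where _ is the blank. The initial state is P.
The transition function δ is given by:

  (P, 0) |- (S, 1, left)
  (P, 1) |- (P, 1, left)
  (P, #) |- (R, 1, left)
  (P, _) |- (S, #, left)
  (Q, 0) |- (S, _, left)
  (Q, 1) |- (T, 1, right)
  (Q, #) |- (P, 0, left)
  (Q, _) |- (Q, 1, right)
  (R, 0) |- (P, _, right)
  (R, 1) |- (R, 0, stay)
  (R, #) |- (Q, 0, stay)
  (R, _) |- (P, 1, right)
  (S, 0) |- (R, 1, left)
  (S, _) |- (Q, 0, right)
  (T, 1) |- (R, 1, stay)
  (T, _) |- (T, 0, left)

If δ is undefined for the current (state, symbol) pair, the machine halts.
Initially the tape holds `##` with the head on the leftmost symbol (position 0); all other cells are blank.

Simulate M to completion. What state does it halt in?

T

state=P head=0 tape=____[#]#   (P,#)→(R,1,left)
state=R head=-1 tape=___[_]1#   (R,_)→(P,1,right)
state=P head=0 tape=___1[1]#   (P,1)→(P,1,left)
state=P head=-1 tape=___[1]1#   (P,1)→(P,1,left)
state=P head=-2 tape=__[_]11#   (P,_)→(S,#,left)
state=S head=-3 tape=_[_]#11#   (S,_)→(Q,0,right)
state=Q head=-2 tape=_0[#]11#   (Q,#)→(P,0,left)
state=P head=-3 tape=_[0]011#   (P,0)→(S,1,left)
state=S head=-4 tape=[_]1011#   (S,_)→(Q,0,right)
state=Q head=-3 tape=0[1]011#   (Q,1)→(T,1,right)
state=T head=-2 tape=01[0]11#
No transition is defined for (T, 0); M halts in state T.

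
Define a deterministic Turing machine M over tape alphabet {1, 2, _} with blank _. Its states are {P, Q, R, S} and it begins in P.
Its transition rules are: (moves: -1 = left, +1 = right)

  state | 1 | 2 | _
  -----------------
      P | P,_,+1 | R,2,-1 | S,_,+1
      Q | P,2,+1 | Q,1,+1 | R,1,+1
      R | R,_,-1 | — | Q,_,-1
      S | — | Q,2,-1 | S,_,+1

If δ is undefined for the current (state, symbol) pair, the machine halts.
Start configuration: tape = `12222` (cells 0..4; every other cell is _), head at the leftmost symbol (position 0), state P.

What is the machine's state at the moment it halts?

P | _[1]2222   read 1 → write _, move +1, go to P
P | __[2]222   read 2 → write 2, move -1, go to R
R | _[_]2222   read _ → write _, move -1, go to Q
Q | [_]_2222   read _ → write 1, move +1, go to R
R | 1[_]2222   read _ → write _, move -1, go to Q
Q | [1]_2222   read 1 → write 2, move +1, go to P
P | 2[_]2222   read _ → write _, move +1, go to S
S | 2_[2]222   read 2 → write 2, move -1, go to Q
Q | 2[_]2222   read _ → write 1, move +1, go to R
R | 21[2]222
No transition is defined for (R, 2); M halts in state R.

R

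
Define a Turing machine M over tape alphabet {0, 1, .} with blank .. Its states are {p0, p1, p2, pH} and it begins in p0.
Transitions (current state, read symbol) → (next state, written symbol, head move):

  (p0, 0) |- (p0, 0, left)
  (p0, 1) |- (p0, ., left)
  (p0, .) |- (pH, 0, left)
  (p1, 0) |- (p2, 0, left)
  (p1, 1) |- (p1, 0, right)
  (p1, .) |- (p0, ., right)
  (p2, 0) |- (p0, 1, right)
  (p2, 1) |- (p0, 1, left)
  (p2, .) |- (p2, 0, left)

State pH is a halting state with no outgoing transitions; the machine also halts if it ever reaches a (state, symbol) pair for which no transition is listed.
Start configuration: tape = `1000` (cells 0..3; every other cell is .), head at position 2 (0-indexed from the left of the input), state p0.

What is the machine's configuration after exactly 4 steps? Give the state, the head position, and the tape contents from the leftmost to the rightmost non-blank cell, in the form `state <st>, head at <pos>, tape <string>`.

state=p0 head=2 tape=..10[0]0   (p0,0)→(p0,0,left)
state=p0 head=1 tape=..1[0]00   (p0,0)→(p0,0,left)
state=p0 head=0 tape=..[1]000   (p0,1)→(p0,.,left)
state=p0 head=-1 tape=.[.].000   (p0,.)→(pH,0,left)
state=pH head=-2 tape=[.]0.000
After 4 steps: state pH, head at -2, tape 0.000.

state pH, head at -2, tape 0.000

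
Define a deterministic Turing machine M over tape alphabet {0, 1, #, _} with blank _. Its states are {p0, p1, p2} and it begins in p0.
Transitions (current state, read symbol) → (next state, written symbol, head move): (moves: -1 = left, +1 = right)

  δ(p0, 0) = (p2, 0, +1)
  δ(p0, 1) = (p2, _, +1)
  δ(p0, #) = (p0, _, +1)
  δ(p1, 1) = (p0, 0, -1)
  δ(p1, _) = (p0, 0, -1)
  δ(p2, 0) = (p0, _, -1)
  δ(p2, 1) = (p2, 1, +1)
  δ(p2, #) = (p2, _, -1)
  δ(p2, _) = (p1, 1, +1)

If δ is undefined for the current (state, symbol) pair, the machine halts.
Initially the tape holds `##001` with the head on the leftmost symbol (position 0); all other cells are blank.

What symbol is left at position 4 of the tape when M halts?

_

p0 | [#]#001   read # → write _, move +1, go to p0
p0 | _[#]001   read # → write _, move +1, go to p0
p0 | __[0]01   read 0 → write 0, move +1, go to p2
p2 | __0[0]1   read 0 → write _, move -1, go to p0
p0 | __[0]_1   read 0 → write 0, move +1, go to p2
p2 | __0[_]1   read _ → write 1, move +1, go to p1
p1 | __01[1]   read 1 → write 0, move -1, go to p0
p0 | __0[1]0   read 1 → write _, move +1, go to p2
p2 | __0_[0]   read 0 → write _, move -1, go to p0
p0 | __0[_]_
Cell 4 holds _ when M halts.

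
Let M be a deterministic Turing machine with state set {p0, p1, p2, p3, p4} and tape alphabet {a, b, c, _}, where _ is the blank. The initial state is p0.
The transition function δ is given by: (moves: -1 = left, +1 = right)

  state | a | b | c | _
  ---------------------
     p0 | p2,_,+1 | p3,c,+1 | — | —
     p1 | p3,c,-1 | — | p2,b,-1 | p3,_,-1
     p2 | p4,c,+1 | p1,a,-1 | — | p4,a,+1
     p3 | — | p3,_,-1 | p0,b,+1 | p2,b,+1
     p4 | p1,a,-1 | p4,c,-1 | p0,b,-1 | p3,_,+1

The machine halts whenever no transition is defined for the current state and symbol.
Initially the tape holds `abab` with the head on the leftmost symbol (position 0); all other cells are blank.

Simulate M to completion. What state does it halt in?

p3

p0 | ___[a]bab   read a → write _, move +1, go to p2
p2 | ____[b]ab   read b → write a, move -1, go to p1
p1 | ___[_]aab   read _ → write _, move -1, go to p3
p3 | __[_]_aab   read _ → write b, move +1, go to p2
p2 | __b[_]aab   read _ → write a, move +1, go to p4
p4 | __ba[a]ab   read a → write a, move -1, go to p1
p1 | __b[a]aab   read a → write c, move -1, go to p3
p3 | __[b]caab   read b → write _, move -1, go to p3
p3 | _[_]_caab   read _ → write b, move +1, go to p2
p2 | _b[_]caab   read _ → write a, move +1, go to p4
p4 | _ba[c]aab   read c → write b, move -1, go to p0
p0 | _b[a]baab   read a → write _, move +1, go to p2
p2 | _b_[b]aab   read b → write a, move -1, go to p1
p1 | _b[_]aaab   read _ → write _, move -1, go to p3
p3 | _[b]_aaab   read b → write _, move -1, go to p3
p3 | [_]__aaab   read _ → write b, move +1, go to p2
p2 | b[_]_aaab   read _ → write a, move +1, go to p4
p4 | ba[_]aaab   read _ → write _, move +1, go to p3
p3 | ba_[a]aab
No transition is defined for (p3, a); M halts in state p3.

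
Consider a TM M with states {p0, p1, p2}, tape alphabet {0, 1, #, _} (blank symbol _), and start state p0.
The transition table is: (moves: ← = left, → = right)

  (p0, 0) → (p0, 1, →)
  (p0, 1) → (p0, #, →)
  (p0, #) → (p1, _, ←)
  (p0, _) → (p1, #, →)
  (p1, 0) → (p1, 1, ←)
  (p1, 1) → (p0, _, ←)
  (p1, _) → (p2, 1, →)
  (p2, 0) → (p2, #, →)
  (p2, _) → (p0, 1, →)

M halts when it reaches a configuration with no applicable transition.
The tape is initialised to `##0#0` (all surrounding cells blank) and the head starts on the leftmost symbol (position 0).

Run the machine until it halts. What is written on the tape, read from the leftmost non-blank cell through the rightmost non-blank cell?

p0 | _[#]#0#0   read # → write _, move ←, go to p1
p1 | [_]_#0#0   read _ → write 1, move →, go to p2
p2 | 1[_]#0#0   read _ → write 1, move →, go to p0
p0 | 11[#]0#0   read # → write _, move ←, go to p1
p1 | 1[1]_0#0   read 1 → write _, move ←, go to p0
p0 | [1]__0#0   read 1 → write #, move →, go to p0
p0 | #[_]_0#0   read _ → write #, move →, go to p1
p1 | ##[_]0#0   read _ → write 1, move →, go to p2
p2 | ##1[0]#0   read 0 → write #, move →, go to p2
p2 | ##1#[#]0
The non-blank tape span at halt is ##1##0.

##1##0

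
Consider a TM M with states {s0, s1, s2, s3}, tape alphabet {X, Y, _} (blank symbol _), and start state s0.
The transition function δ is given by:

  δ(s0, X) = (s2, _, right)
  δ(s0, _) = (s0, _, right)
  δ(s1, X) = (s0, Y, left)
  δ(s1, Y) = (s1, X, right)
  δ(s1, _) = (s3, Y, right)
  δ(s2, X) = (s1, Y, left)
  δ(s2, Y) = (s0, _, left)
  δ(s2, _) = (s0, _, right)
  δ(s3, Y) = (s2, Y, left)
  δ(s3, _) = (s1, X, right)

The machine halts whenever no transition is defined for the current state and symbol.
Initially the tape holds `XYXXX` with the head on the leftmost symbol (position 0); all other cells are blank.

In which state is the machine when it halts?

state=s0 head=0 tape=[X]YXXX   (s0,X)→(s2,_,right)
state=s2 head=1 tape=_[Y]XXX   (s2,Y)→(s0,_,left)
state=s0 head=0 tape=[_]_XXX   (s0,_)→(s0,_,right)
state=s0 head=1 tape=_[_]XXX   (s0,_)→(s0,_,right)
state=s0 head=2 tape=__[X]XX   (s0,X)→(s2,_,right)
state=s2 head=3 tape=___[X]X   (s2,X)→(s1,Y,left)
state=s1 head=2 tape=__[_]YX   (s1,_)→(s3,Y,right)
state=s3 head=3 tape=__Y[Y]X   (s3,Y)→(s2,Y,left)
state=s2 head=2 tape=__[Y]YX   (s2,Y)→(s0,_,left)
state=s0 head=1 tape=_[_]_YX   (s0,_)→(s0,_,right)
state=s0 head=2 tape=__[_]YX   (s0,_)→(s0,_,right)
state=s0 head=3 tape=___[Y]X
No transition is defined for (s0, Y); M halts in state s0.

s0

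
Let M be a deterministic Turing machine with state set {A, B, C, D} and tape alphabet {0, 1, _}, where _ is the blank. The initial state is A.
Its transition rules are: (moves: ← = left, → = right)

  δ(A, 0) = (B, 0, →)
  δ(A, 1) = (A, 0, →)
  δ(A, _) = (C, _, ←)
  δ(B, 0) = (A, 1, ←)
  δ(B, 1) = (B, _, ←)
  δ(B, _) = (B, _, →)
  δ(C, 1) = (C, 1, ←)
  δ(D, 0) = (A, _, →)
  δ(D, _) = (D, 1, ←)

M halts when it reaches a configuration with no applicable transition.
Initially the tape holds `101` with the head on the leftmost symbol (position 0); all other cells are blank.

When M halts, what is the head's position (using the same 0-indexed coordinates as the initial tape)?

-2

A | __[1]01   read 1 → write 0, move →, go to A
A | __0[0]1   read 0 → write 0, move →, go to B
B | __00[1]   read 1 → write _, move ←, go to B
B | __0[0]_   read 0 → write 1, move ←, go to A
A | __[0]1_   read 0 → write 0, move →, go to B
B | __0[1]_   read 1 → write _, move ←, go to B
B | __[0]__   read 0 → write 1, move ←, go to A
A | _[_]1__   read _ → write _, move ←, go to C
C | [_]_1__
At halt the head is at cell -2.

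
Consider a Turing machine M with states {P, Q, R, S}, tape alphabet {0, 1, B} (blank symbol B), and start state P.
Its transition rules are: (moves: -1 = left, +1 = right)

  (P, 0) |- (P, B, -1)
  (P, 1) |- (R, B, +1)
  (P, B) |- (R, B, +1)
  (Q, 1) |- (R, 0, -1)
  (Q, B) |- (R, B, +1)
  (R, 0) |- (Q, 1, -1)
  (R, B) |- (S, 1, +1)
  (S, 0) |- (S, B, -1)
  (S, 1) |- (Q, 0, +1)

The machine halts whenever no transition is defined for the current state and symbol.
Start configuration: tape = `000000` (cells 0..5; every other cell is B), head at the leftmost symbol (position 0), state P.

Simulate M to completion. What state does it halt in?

R

state=P head=0 tape=B[0]00000   (P,0)→(P,B,-1)
state=P head=-1 tape=[B]B00000   (P,B)→(R,B,+1)
state=R head=0 tape=B[B]00000   (R,B)→(S,1,+1)
state=S head=1 tape=B1[0]0000   (S,0)→(S,B,-1)
state=S head=0 tape=B[1]B0000   (S,1)→(Q,0,+1)
state=Q head=1 tape=B0[B]0000   (Q,B)→(R,B,+1)
state=R head=2 tape=B0B[0]000   (R,0)→(Q,1,-1)
state=Q head=1 tape=B0[B]1000   (Q,B)→(R,B,+1)
state=R head=2 tape=B0B[1]000
No transition is defined for (R, 1); M halts in state R.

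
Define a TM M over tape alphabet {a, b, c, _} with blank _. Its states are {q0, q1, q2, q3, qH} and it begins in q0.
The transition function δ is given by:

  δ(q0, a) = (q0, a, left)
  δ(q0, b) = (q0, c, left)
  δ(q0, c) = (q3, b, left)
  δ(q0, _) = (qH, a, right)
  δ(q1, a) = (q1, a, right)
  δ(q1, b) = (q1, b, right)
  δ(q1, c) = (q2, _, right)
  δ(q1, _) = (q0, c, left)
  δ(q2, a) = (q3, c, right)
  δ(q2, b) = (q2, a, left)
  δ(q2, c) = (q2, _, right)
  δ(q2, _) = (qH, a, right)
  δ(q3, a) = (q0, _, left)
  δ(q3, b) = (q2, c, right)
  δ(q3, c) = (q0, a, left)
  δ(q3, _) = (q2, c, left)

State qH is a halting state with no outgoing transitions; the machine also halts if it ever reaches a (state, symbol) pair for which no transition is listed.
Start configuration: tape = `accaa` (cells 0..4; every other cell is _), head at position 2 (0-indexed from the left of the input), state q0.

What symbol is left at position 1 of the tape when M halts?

state=q0 head=2 tape=_ac[c]aa   (q0,c)→(q3,b,left)
state=q3 head=1 tape=_a[c]baa   (q3,c)→(q0,a,left)
state=q0 head=0 tape=_[a]abaa   (q0,a)→(q0,a,left)
state=q0 head=-1 tape=[_]aabaa   (q0,_)→(qH,a,right)
state=qH head=0 tape=a[a]abaa
Cell 1 holds a when M halts.

a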